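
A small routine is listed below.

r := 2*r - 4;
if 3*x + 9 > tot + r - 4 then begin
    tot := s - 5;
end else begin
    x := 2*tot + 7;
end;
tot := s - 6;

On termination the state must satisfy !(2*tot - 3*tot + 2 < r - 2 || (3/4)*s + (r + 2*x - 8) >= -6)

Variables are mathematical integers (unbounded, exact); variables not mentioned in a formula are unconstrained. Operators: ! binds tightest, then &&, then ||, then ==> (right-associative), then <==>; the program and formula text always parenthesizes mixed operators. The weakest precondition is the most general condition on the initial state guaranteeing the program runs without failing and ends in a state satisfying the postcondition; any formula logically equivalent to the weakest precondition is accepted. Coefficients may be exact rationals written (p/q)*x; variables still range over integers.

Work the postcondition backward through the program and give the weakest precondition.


Working backward. After the program, the postcondition !(2*tot - 3*tot + 2 < r - 2 || (3/4)*s + (r + 2*x - 8) >= -6) must hold; in canonical form it is !(r + tot > 4 || r + (3/4)*s + 2*x >= 2).
Before tot := s - 6: !(r + s > 10 || r + (3/4)*s + 2*x >= 2)
Then branch requires !(r + s > 10 || r + (3/4)*s + 2*x >= 2); else branch requires !(r + s > 10 || r + (3/4)*s + 4*tot >= -12).
Before the if: (3*x > r + tot - 13 ==> (!(r + s > 10 || r + (3/4)*s + 2*x >= 2))) && ((!(3*x > r + tot - 13)) ==> (!(r + s > 10 || r + (3/4)*s + 4*tot >= -12)))
Before r := 2*r - 4: (3*x > 2*r + tot - 17 ==> (!(2*r + s > 14 || 2*r + (3/4)*s + 2*x >= 6))) && ((!(3*x > 2*r + tot - 17)) ==> (!(2*r + s > 14 || 2*r + (3/4)*s + 4*tot >= -8)))
Answer: WP = (3*x > 2*r + tot - 17 ==> (!(2*r + s > 14 || 2*r + (3/4)*s + 2*x >= 6))) && ((!(3*x > 2*r + tot - 17)) ==> (!(2*r + s > 14 || 2*r + (3/4)*s + 4*tot >= -8)))


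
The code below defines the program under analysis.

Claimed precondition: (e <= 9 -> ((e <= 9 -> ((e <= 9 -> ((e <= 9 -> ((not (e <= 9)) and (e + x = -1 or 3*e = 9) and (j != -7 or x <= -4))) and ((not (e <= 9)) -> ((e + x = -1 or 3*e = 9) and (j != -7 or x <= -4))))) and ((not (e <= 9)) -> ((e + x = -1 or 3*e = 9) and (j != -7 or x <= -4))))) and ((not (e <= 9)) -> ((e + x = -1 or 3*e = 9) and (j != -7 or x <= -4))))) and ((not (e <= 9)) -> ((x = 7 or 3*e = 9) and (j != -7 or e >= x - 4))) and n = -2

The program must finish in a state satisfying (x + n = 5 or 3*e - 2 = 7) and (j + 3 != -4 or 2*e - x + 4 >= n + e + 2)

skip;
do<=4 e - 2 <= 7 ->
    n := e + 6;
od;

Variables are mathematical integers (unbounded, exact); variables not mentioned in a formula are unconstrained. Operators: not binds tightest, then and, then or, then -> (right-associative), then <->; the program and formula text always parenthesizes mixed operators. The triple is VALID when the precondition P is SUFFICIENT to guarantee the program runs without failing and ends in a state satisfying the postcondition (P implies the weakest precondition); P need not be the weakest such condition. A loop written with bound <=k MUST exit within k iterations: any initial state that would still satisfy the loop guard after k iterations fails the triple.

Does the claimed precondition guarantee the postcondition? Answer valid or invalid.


Working backward. After the program, the postcondition (x + n = 5 or 3*e - 2 = 7) and (j + 3 != -4 or 2*e - x + 4 >= n + e + 2) must hold; in canonical form it is (n + x = 5 or 3*e = 9) and (j != -7 or e >= n + x - 2).
Before the loop (bound <=4), unroll the exhaustion recursion (WP_0 = exit-now case; WP_j = one more guarded iteration, up to j = 4):
  WP_0: (not (e <= 9)) and (n + x = 5 or 3*e = 9) and (j != -7 or e >= n + x - 2)
  WP_1: (e <= 9 -> ((not (e <= 9)) and (e + x = -1 or 3*e = 9) and (j != -7 or x <= -4))) and ((not (e <= 9)) -> ((n + x = 5 or 3*e = 9) and (j != -7 or e >= n + x - 2)))
  WP_2: (e <= 9 -> ((e <= 9 -> ((not (e <= 9)) and (e + x = -1 or 3*e = 9) and (j != -7 or x <= -4))) and ((not (e <= 9)) -> ((e + x = -1 or 3*e = 9) and (j != -7 or x <= -4))))) and ((not (e <= 9)) -> ((n + x = 5 or 3*e = 9) and (j != -7 or e >= n + x - 2)))
  WP_3: (e <= 9 -> ((e <= 9 -> ((e <= 9 -> ((not (e <= 9)) and (e + x = -1 or 3*e = 9) and (j != -7 or x <= -4))) and ((not (e <= 9)) -> ((e + x = -1 or 3*e = 9) and (j != -7 or x <= -4))))) and ((not (e <= 9)) -> ((e + x = -1 or 3*e = 9) and (j != -7 or x <= -4))))) and ((not (e <= 9)) -> ((n + x = 5 or 3*e = 9) and (j != -7 or e >= n + x - 2)))
  WP_4: (e <= 9 -> ((e <= 9 -> ((e <= 9 -> ((e <= 9 -> ((not (e <= 9)) and (e + x = -1 or 3*e = 9) and (j != -7 or x <= -4))) and ((not (e <= 9)) -> ((e + x = -1 or 3*e = 9) and (j != -7 or x <= -4))))) and ((not (e <= 9)) -> ((e + x = -1 or 3*e = 9) and (j != -7 or x <= -4))))) and ((not (e <= 9)) -> ((e + x = -1 or 3*e = 9) and (j != -7 or x <= -4))))) and ((not (e <= 9)) -> ((n + x = 5 or 3*e = 9) and (j != -7 or e >= n + x - 2)))
So before the loop: (e <= 9 -> ((e <= 9 -> ((e <= 9 -> ((e <= 9 -> ((not (e <= 9)) and (e + x = -1 or 3*e = 9) and (j != -7 or x <= -4))) and ((not (e <= 9)) -> ((e + x = -1 or 3*e = 9) and (j != -7 or x <= -4))))) and ((not (e <= 9)) -> ((e + x = -1 or 3*e = 9) and (j != -7 or x <= -4))))) and ((not (e <= 9)) -> ((e + x = -1 or 3*e = 9) and (j != -7 or x <= -4))))) and ((not (e <= 9)) -> ((n + x = 5 or 3*e = 9) and (j != -7 or e >= n + x - 2)))
Before skip: (e <= 9 -> ((e <= 9 -> ((e <= 9 -> ((e <= 9 -> ((not (e <= 9)) and (e + x = -1 or 3*e = 9) and (j != -7 or x <= -4))) and ((not (e <= 9)) -> ((e + x = -1 or 3*e = 9) and (j != -7 or x <= -4))))) and ((not (e <= 9)) -> ((e + x = -1 or 3*e = 9) and (j != -7 or x <= -4))))) and ((not (e <= 9)) -> ((e + x = -1 or 3*e = 9) and (j != -7 or x <= -4))))) and ((not (e <= 9)) -> ((n + x = 5 or 3*e = 9) and (j != -7 or e >= n + x - 2)))
The weakest precondition is (e <= 9 -> ((e <= 9 -> ((e <= 9 -> ((e <= 9 -> ((not (e <= 9)) and (e + x = -1 or 3*e = 9) and (j != -7 or x <= -4))) and ((not (e <= 9)) -> ((e + x = -1 or 3*e = 9) and (j != -7 or x <= -4))))) and ((not (e <= 9)) -> ((e + x = -1 or 3*e = 9) and (j != -7 or x <= -4))))) and ((not (e <= 9)) -> ((e + x = -1 or 3*e = 9) and (j != -7 or x <= -4))))) and ((not (e <= 9)) -> ((n + x = 5 or 3*e = 9) and (j != -7 or e >= n + x - 2))).
Check whether (e <= 9 -> ((e <= 9 -> ((e <= 9 -> ((e <= 9 -> ((not (e <= 9)) and (e + x = -1 or 3*e = 9) and (j != -7 or x <= -4))) and ((not (e <= 9)) -> ((e + x = -1 or 3*e = 9) and (j != -7 or x <= -4))))) and ((not (e <= 9)) -> ((e + x = -1 or 3*e = 9) and (j != -7 or x <= -4))))) and ((not (e <= 9)) -> ((e + x = -1 or 3*e = 9) and (j != -7 or x <= -4))))) and ((not (e <= 9)) -> ((x = 7 or 3*e = 9) and (j != -7 or e >= x - 4))) and n = -2 implies it.
Every state satisfying the precondition satisfies the weakest precondition: the implication holds.
Answer: valid


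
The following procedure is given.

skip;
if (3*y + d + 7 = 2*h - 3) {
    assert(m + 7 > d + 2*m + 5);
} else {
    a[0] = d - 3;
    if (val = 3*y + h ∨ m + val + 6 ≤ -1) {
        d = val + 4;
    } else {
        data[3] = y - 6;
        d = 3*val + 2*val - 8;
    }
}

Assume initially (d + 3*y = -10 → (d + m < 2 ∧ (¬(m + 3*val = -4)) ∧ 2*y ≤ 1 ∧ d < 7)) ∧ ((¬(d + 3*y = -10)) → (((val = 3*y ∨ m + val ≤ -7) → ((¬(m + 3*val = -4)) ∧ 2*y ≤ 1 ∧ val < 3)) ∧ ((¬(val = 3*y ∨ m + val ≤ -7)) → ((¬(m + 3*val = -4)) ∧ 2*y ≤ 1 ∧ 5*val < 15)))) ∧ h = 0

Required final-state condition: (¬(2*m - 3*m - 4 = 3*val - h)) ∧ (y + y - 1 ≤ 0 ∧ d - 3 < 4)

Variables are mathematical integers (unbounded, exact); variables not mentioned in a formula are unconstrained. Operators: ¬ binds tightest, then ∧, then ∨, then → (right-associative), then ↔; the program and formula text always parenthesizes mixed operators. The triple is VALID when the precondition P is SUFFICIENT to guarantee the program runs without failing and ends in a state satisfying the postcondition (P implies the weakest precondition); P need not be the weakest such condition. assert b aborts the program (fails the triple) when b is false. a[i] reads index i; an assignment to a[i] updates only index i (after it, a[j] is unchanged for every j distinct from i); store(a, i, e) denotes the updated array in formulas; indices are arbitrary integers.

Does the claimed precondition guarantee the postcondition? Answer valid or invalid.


Working backward. After the program, the postcondition (¬(2*m - 3*m - 4 = 3*val - h)) ∧ (y + y - 1 ≤ 0 ∧ d - 3 < 4) must hold; in canonical form it is (¬(h = m + 3*val + 4)) ∧ 2*y ≤ 1 ∧ d < 7.
Then branch requires d + m < 2 ∧ (¬(h = m + 3*val + 4)) ∧ 2*y ≤ 1 ∧ d < 7; else branch requires ((val = h + 3*y ∨ m + val ≤ -7) → ((¬(h = m + 3*val + 4)) ∧ 2*y ≤ 1 ∧ val < 3)) ∧ ((¬(val = h + 3*y ∨ m + val ≤ -7)) → ((¬(h = m + 3*val + 4)) ∧ 2*y ≤ 1 ∧ 5*val < 15)).
Before the if: (d + 3*y = 2*h - 10 → (d + m < 2 ∧ (¬(h = m + 3*val + 4)) ∧ 2*y ≤ 1 ∧ d < 7)) ∧ ((¬(d + 3*y = 2*h - 10)) → (((val = h + 3*y ∨ m + val ≤ -7) → ((¬(h = m + 3*val + 4)) ∧ 2*y ≤ 1 ∧ val < 3)) ∧ ((¬(val = h + 3*y ∨ m + val ≤ -7)) → ((¬(h = m + 3*val + 4)) ∧ 2*y ≤ 1 ∧ 5*val < 15))))
Before skip: (d + 3*y = 2*h - 10 → (d + m < 2 ∧ (¬(h = m + 3*val + 4)) ∧ 2*y ≤ 1 ∧ d < 7)) ∧ ((¬(d + 3*y = 2*h - 10)) → (((val = h + 3*y ∨ m + val ≤ -7) → ((¬(h = m + 3*val + 4)) ∧ 2*y ≤ 1 ∧ val < 3)) ∧ ((¬(val = h + 3*y ∨ m + val ≤ -7)) → ((¬(h = m + 3*val + 4)) ∧ 2*y ≤ 1 ∧ 5*val < 15))))
The weakest precondition is (d + 3*y = 2*h - 10 → (d + m < 2 ∧ (¬(h = m + 3*val + 4)) ∧ 2*y ≤ 1 ∧ d < 7)) ∧ ((¬(d + 3*y = 2*h - 10)) → (((val = h + 3*y ∨ m + val ≤ -7) → ((¬(h = m + 3*val + 4)) ∧ 2*y ≤ 1 ∧ val < 3)) ∧ ((¬(val = h + 3*y ∨ m + val ≤ -7)) → ((¬(h = m + 3*val + 4)) ∧ 2*y ≤ 1 ∧ 5*val < 15)))).
Check whether (d + 3*y = -10 → (d + m < 2 ∧ (¬(m + 3*val = -4)) ∧ 2*y ≤ 1 ∧ d < 7)) ∧ ((¬(d + 3*y = -10)) → (((val = 3*y ∨ m + val ≤ -7) → ((¬(m + 3*val = -4)) ∧ 2*y ≤ 1 ∧ val < 3)) ∧ ((¬(val = 3*y ∨ m + val ≤ -7)) → ((¬(m + 3*val = -4)) ∧ 2*y ≤ 1 ∧ 5*val < 15)))) ∧ h = 0 implies it.
Every state satisfying the precondition satisfies the weakest precondition: the implication holds.
Answer: valid


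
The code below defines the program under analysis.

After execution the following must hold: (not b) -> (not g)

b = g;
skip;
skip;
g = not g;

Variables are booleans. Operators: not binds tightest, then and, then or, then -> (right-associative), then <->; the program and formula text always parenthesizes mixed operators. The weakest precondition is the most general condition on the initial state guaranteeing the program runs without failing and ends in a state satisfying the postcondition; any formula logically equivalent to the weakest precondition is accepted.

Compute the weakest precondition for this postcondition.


Working backward. After the program, (not b) -> (not g) must hold.
Before g := not g: (not b) -> g
Before skip: (not b) -> g
Before skip: (not b) -> g
Before b := g: (not g) -> g
Answer: WP = (not g) -> g


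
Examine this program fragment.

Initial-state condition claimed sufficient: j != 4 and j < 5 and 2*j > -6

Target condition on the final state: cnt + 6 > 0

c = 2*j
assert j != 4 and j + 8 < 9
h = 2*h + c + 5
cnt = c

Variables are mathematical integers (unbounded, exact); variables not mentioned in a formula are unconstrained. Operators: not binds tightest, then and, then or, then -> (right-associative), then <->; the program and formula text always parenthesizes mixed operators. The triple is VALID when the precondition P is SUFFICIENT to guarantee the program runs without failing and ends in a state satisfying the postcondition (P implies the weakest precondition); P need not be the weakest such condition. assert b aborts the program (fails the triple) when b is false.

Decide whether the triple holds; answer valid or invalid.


Working backward. After the program, the postcondition cnt + 6 > 0 must hold; in canonical form it is cnt > -6.
Before cnt := c: c > -6
Before h := 2*h + c + 5: c > -6
Before assert j != 4 and j + 8 < 9: j != 4 and j < 1 and c > -6
Before c := 2*j: j != 4 and j < 1 and 2*j > -6
The weakest precondition is j != 4 and j < 1 and 2*j > -6.
Check whether j != 4 and j < 5 and 2*j > -6 implies it.
Countermodel: at the initial state j = 1, the precondition holds but the weakest precondition fails.
Answer: invalid


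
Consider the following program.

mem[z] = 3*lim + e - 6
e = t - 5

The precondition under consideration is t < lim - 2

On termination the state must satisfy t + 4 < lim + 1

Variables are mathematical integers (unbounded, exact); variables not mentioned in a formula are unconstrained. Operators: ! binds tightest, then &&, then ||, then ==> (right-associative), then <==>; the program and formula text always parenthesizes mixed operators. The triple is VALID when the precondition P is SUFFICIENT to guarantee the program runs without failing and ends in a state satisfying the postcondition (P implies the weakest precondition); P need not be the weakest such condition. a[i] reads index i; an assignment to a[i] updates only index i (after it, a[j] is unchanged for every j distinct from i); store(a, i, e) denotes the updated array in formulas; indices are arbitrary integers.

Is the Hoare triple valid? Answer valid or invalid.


Working backward. After the program, the postcondition t + 4 < lim + 1 must hold; in canonical form it is t < lim - 3.
Before e := t - 5: t < lim - 3
Before mem[z] := 3*lim + e - 6: t < lim - 3
The weakest precondition is t < lim - 3.
Check whether t < lim - 2 implies it.
Countermodel: at the initial state lim = 3, t = 0, the precondition holds but the weakest precondition fails.
Answer: invalid


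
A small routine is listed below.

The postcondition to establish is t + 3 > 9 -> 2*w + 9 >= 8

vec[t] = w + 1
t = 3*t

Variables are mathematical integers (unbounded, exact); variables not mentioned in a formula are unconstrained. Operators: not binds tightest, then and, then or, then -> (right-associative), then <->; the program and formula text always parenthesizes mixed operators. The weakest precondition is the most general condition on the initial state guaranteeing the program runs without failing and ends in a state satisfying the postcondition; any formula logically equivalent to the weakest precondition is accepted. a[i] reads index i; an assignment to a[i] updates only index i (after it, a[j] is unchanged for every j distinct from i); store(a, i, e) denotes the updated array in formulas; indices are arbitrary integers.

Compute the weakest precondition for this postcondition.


Working backward. After the program, the postcondition t + 3 > 9 -> 2*w + 9 >= 8 must hold; in canonical form it is t > 6 -> 2*w >= -1.
Before t := 3*t: 3*t > 6 -> 2*w >= -1
Before vec[t] := w + 1: 3*t > 6 -> 2*w >= -1
Answer: WP = 3*t > 6 -> 2*w >= -1


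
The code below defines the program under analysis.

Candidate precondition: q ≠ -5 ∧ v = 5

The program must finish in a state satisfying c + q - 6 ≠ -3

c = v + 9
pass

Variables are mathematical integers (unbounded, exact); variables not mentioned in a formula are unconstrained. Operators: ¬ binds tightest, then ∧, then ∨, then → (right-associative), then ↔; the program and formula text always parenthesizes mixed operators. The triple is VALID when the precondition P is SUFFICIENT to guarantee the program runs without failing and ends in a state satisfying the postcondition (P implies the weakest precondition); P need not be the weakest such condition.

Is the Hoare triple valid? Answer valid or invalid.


Working backward. After the program, the postcondition c + q - 6 ≠ -3 must hold; in canonical form it is c + q ≠ 3.
Before skip: c + q ≠ 3
Before c := v + 9: q + v ≠ -6
The weakest precondition is q + v ≠ -6.
Check whether q ≠ -5 ∧ v = 5 implies it.
Countermodel: at the initial state q = -11, v = 5, the precondition holds but the weakest precondition fails.
Answer: invalid


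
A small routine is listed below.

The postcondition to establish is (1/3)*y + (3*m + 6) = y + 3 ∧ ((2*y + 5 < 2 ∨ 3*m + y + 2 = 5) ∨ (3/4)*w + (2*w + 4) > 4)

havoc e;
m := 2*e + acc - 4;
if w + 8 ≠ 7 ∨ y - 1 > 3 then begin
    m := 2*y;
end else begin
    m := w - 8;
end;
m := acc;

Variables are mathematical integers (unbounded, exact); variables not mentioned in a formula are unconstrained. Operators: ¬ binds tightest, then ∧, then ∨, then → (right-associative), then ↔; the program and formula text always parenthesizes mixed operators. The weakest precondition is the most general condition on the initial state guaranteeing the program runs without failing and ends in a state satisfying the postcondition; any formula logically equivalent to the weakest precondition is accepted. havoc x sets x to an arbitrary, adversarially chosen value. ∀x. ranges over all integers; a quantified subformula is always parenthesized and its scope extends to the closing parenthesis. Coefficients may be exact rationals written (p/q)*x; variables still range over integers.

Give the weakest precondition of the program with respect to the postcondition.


Working backward. After the program, the postcondition (1/3)*y + (3*m + 6) = y + 3 ∧ ((2*y + 5 < 2 ∨ 3*m + y + 2 = 5) ∨ (3/4)*w + (2*w + 4) > 4) must hold; in canonical form it is 3*m = (2/3)*y - 3 ∧ (2*y < -3 ∨ 3*m + y = 3 ∨ (11/4)*w > 0).
Before m := acc: 3*acc = (2/3)*y - 3 ∧ (2*y < -3 ∨ 3*acc + y = 3 ∨ (11/4)*w > 0)
Then branch requires 3*acc = (2/3)*y - 3 ∧ (2*y < -3 ∨ 3*acc + y = 3 ∨ (11/4)*w > 0); else branch requires 3*acc = (2/3)*y - 3 ∧ (2*y < -3 ∨ 3*acc + y = 3 ∨ (11/4)*w > 0).
Before the if: ((w ≠ -1 ∨ y > 4) → (3*acc = (2/3)*y - 3 ∧ (2*y < -3 ∨ 3*acc + y = 3 ∨ (11/4)*w > 0))) ∧ ((¬(w ≠ -1 ∨ y > 4)) → (3*acc = (2/3)*y - 3 ∧ (2*y < -3 ∨ 3*acc + y = 3 ∨ (11/4)*w > 0)))
Before m := 2*e + acc - 4: ((w ≠ -1 ∨ y > 4) → (3*acc = (2/3)*y - 3 ∧ (2*y < -3 ∨ 3*acc + y = 3 ∨ (11/4)*w > 0))) ∧ ((¬(w ≠ -1 ∨ y > 4)) → (3*acc = (2/3)*y - 3 ∧ (2*y < -3 ∨ 3*acc + y = 3 ∨ (11/4)*w > 0)))
Before havoc e: ((w ≠ -1 ∨ y > 4) → (3*acc = (2/3)*y - 3 ∧ (2*y < -3 ∨ 3*acc + y = 3 ∨ (11/4)*w > 0))) ∧ ((¬(w ≠ -1 ∨ y > 4)) → (3*acc = (2/3)*y - 3 ∧ (2*y < -3 ∨ 3*acc + y = 3 ∨ (11/4)*w > 0)))
Answer: WP = ((w ≠ -1 ∨ y > 4) → (3*acc = (2/3)*y - 3 ∧ (2*y < -3 ∨ 3*acc + y = 3 ∨ (11/4)*w > 0))) ∧ ((¬(w ≠ -1 ∨ y > 4)) → (3*acc = (2/3)*y - 3 ∧ (2*y < -3 ∨ 3*acc + y = 3 ∨ (11/4)*w > 0)))


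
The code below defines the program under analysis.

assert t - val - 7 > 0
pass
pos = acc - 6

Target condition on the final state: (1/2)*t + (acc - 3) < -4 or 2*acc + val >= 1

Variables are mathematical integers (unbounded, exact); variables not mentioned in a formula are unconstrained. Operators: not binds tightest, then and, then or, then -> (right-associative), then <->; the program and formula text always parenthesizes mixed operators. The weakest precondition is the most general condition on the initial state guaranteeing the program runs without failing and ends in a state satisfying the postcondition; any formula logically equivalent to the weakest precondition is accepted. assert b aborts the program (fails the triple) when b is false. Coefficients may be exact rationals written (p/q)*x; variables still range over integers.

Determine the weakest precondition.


Working backward. After the program, the postcondition (1/2)*t + (acc - 3) < -4 or 2*acc + val >= 1 must hold; in canonical form it is acc + (1/2)*t < -1 or 2*acc + val >= 1.
Before pos := acc - 6: acc + (1/2)*t < -1 or 2*acc + val >= 1
Before skip: acc + (1/2)*t < -1 or 2*acc + val >= 1
Before assert t - val - 7 > 0: t > val + 7 and (acc + (1/2)*t < -1 or 2*acc + val >= 1)
Answer: WP = t > val + 7 and (acc + (1/2)*t < -1 or 2*acc + val >= 1)


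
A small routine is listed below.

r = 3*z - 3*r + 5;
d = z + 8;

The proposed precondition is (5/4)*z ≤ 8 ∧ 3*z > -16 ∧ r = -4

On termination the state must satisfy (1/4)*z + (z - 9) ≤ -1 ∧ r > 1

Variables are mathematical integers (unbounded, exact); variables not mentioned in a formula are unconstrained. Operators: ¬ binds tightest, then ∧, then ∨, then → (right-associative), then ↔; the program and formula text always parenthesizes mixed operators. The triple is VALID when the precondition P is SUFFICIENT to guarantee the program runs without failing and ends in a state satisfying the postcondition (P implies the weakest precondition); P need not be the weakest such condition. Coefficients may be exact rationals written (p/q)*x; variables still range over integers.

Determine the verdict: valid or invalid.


Working backward. After the program, the postcondition (1/4)*z + (z - 9) ≤ -1 ∧ r > 1 must hold; in canonical form it is (5/4)*z ≤ 8 ∧ r > 1.
Before d := z + 8: (5/4)*z ≤ 8 ∧ r > 1
Before r := 3*z - 3*r + 5: (5/4)*z ≤ 8 ∧ 3*z > 3*r - 4
The weakest precondition is (5/4)*z ≤ 8 ∧ 3*z > 3*r - 4.
Check whether (5/4)*z ≤ 8 ∧ 3*z > -16 ∧ r = -4 implies it.
Every state satisfying the precondition satisfies the weakest precondition: the implication holds.
Answer: valid


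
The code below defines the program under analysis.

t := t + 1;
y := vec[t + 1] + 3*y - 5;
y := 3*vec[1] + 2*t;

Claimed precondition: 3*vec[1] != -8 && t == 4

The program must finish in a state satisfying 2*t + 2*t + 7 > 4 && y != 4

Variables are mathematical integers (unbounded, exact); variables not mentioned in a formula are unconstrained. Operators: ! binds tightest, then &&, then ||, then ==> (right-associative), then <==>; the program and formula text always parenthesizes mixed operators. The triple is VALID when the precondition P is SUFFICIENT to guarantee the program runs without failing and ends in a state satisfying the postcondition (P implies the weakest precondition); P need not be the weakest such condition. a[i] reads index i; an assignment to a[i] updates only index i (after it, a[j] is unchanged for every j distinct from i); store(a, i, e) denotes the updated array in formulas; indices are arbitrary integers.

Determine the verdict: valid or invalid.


Working backward. After the program, the postcondition 2*t + 2*t + 7 > 4 && y != 4 must hold; in canonical form it is 4*t > -3 && y != 4.
Before y := 3*vec[1] + 2*t: 4*t > -3 && 3*vec[1] + 2*t != 4
Before y := vec[t + 1] + 3*y - 5: 4*t > -3 && 3*vec[1] + 2*t != 4
Before t := t + 1: 4*t > -7 && 3*vec[1] + 2*t != 2
The weakest precondition is 4*t > -7 && 3*vec[1] + 2*t != 2.
Check whether 3*vec[1] != -8 && t == 4 implies it.
Countermodel: at the initial state t = 4, vec = {[1] = -2, elsewhere -2}, the precondition holds but the weakest precondition fails.
Answer: invalid


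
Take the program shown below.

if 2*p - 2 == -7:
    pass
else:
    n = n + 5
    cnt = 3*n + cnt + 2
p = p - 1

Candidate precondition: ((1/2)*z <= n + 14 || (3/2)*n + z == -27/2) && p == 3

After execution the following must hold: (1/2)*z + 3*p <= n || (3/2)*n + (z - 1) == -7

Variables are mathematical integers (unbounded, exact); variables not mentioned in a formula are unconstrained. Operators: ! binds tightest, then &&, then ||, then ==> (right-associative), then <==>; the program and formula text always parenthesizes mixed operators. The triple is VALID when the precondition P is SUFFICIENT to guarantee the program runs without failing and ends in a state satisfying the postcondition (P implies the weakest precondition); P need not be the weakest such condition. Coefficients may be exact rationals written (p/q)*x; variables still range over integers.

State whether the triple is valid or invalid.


Working backward. After the program, the postcondition (1/2)*z + 3*p <= n || (3/2)*n + (z - 1) == -7 must hold; in canonical form it is 3*p + (1/2)*z <= n || (3/2)*n + z == -6.
Before p := p - 1: 3*p + (1/2)*z <= n + 3 || (3/2)*n + z == -6
Then branch requires 3*p + (1/2)*z <= n + 3 || (3/2)*n + z == -6; else branch requires 3*p + (1/2)*z <= n + 8 || (3/2)*n + z == -27/2.
Before the if: (2*p == -5 ==> (3*p + (1/2)*z <= n + 3 || (3/2)*n + z == -6)) && ((!(2*p == -5)) ==> (3*p + (1/2)*z <= n + 8 || (3/2)*n + z == -27/2))
The weakest precondition is (2*p == -5 ==> (3*p + (1/2)*z <= n + 3 || (3/2)*n + z == -6)) && ((!(2*p == -5)) ==> (3*p + (1/2)*z <= n + 8 || (3/2)*n + z == -27/2)).
Check whether ((1/2)*z <= n + 14 || (3/2)*n + z == -27/2) && p == 3 implies it.
Countermodel: at the initial state n = -8, p = 3, z = -2, the precondition holds but the weakest precondition fails.
Answer: invalid


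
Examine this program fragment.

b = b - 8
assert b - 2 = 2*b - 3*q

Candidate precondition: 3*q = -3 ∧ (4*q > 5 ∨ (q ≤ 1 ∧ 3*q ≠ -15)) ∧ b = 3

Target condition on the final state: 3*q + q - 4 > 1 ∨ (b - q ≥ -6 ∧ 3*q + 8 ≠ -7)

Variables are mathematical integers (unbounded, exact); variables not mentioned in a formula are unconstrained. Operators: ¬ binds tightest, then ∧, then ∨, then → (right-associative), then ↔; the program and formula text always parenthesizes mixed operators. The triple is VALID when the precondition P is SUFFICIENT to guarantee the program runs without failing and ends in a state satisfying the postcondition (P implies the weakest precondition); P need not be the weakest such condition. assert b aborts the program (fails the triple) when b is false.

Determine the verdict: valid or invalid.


Working backward. After the program, the postcondition 3*q + q - 4 > 1 ∨ (b - q ≥ -6 ∧ 3*q + 8 ≠ -7) must hold; in canonical form it is 4*q > 5 ∨ (b ≥ q - 6 ∧ 3*q ≠ -15).
Before assert b - 2 = 2*b - 3*q: 3*q = b + 2 ∧ (4*q > 5 ∨ (b ≥ q - 6 ∧ 3*q ≠ -15))
Before b := b - 8: 3*q = b - 6 ∧ (4*q > 5 ∨ (b ≥ q + 2 ∧ 3*q ≠ -15))
The weakest precondition is 3*q = b - 6 ∧ (4*q > 5 ∨ (b ≥ q + 2 ∧ 3*q ≠ -15)).
Check whether 3*q = -3 ∧ (4*q > 5 ∨ (q ≤ 1 ∧ 3*q ≠ -15)) ∧ b = 3 implies it.
Every state satisfying the precondition satisfies the weakest precondition: the implication holds.
Answer: valid


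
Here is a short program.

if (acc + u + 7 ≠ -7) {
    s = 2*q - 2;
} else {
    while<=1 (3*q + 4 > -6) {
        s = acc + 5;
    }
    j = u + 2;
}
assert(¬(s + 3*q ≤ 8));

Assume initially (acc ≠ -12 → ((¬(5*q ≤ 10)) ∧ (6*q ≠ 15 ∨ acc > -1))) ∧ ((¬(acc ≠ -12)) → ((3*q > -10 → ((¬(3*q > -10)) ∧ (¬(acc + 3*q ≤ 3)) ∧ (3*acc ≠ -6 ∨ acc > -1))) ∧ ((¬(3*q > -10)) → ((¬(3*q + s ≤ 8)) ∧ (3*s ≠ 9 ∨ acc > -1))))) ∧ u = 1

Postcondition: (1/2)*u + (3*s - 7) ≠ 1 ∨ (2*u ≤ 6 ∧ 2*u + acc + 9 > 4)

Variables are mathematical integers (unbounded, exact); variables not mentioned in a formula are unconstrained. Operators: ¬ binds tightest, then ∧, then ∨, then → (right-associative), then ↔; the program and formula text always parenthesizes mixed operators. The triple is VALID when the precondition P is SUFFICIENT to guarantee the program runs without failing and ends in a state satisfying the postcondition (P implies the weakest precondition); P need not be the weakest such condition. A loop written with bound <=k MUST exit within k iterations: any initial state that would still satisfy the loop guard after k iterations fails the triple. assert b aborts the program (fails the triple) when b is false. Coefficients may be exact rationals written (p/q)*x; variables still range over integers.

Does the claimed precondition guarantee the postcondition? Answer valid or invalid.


Working backward. After the program, the postcondition (1/2)*u + (3*s - 7) ≠ 1 ∨ (2*u ≤ 6 ∧ 2*u + acc + 9 > 4) must hold; in canonical form it is 3*s + (1/2)*u ≠ 8 ∨ (2*u ≤ 6 ∧ acc + 2*u > -5).
Before assert ¬(s + 3*q ≤ 8): (¬(3*q + s ≤ 8)) ∧ (3*s + (1/2)*u ≠ 8 ∨ (2*u ≤ 6 ∧ acc + 2*u > -5))
Then branch requires (¬(5*q ≤ 10)) ∧ (6*q + (1/2)*u ≠ 14 ∨ (2*u ≤ 6 ∧ acc + 2*u > -5)); else branch requires (3*q > -10 → ((¬(3*q > -10)) ∧ (¬(acc + 3*q ≤ 3)) ∧ (3*acc + (1/2)*u ≠ -7 ∨ (2*u ≤ 6 ∧ acc + 2*u > -5)))) ∧ ((¬(3*q > -10)) → ((¬(3*q + s ≤ 8)) ∧ (3*s + (1/2)*u ≠ 8 ∨ (2*u ≤ 6 ∧ acc + 2*u > -5)))).
Before the if: (acc + u ≠ -14 → ((¬(5*q ≤ 10)) ∧ (6*q + (1/2)*u ≠ 14 ∨ (2*u ≤ 6 ∧ acc + 2*u > -5)))) ∧ ((¬(acc + u ≠ -14)) → ((3*q > -10 → ((¬(3*q > -10)) ∧ (¬(acc + 3*q ≤ 3)) ∧ (3*acc + (1/2)*u ≠ -7 ∨ (2*u ≤ 6 ∧ acc + 2*u > -5)))) ∧ ((¬(3*q > -10)) → ((¬(3*q + s ≤ 8)) ∧ (3*s + (1/2)*u ≠ 8 ∨ (2*u ≤ 6 ∧ acc + 2*u > -5))))))
The weakest precondition is (acc + u ≠ -14 → ((¬(5*q ≤ 10)) ∧ (6*q + (1/2)*u ≠ 14 ∨ (2*u ≤ 6 ∧ acc + 2*u > -5)))) ∧ ((¬(acc + u ≠ -14)) → ((3*q > -10 → ((¬(3*q > -10)) ∧ (¬(acc + 3*q ≤ 3)) ∧ (3*acc + (1/2)*u ≠ -7 ∨ (2*u ≤ 6 ∧ acc + 2*u > -5)))) ∧ ((¬(3*q > -10)) → ((¬(3*q + s ≤ 8)) ∧ (3*s + (1/2)*u ≠ 8 ∨ (2*u ≤ 6 ∧ acc + 2*u > -5)))))).
Check whether (acc ≠ -12 → ((¬(5*q ≤ 10)) ∧ (6*q ≠ 15 ∨ acc > -1))) ∧ ((¬(acc ≠ -12)) → ((3*q > -10 → ((¬(3*q > -10)) ∧ (¬(acc + 3*q ≤ 3)) ∧ (3*acc ≠ -6 ∨ acc > -1))) ∧ ((¬(3*q > -10)) → ((¬(3*q + s ≤ 8)) ∧ (3*s ≠ 9 ∨ acc > -1))))) ∧ u = 1 implies it.
Countermodel: at the initial state acc = -15, q = 3, s = 2, u = 1, the precondition holds but the weakest precondition fails.
Answer: invalid


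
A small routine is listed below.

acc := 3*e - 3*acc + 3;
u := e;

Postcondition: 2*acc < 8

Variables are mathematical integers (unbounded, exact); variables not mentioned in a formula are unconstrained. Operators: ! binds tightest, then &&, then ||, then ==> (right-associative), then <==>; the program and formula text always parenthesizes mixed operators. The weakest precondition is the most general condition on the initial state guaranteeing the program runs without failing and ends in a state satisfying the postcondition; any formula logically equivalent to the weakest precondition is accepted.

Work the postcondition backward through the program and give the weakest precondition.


Working backward. After the program, 2*acc < 8 must hold.
Before u := e: 2*acc < 8
Before acc := 3*e - 3*acc + 3: 6*e < 6*acc + 2
Answer: WP = 6*e < 6*acc + 2


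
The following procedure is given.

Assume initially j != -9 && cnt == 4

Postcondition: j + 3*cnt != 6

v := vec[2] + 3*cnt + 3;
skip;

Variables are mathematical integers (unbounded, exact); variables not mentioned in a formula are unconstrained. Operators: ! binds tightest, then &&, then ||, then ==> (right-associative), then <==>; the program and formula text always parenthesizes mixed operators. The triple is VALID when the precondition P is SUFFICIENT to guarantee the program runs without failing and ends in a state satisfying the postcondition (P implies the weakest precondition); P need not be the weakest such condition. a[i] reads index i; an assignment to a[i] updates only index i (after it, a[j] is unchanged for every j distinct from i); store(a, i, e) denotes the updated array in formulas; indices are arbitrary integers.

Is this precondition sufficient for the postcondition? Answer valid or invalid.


Working backward. After the program, the postcondition j + 3*cnt != 6 must hold; in canonical form it is 3*cnt + j != 6.
Before skip: 3*cnt + j != 6
Before v := vec[2] + 3*cnt + 3: 3*cnt + j != 6
The weakest precondition is 3*cnt + j != 6.
Check whether j != -9 && cnt == 4 implies it.
Countermodel: at the initial state cnt = 4, j = -6, the precondition holds but the weakest precondition fails.
Answer: invalid


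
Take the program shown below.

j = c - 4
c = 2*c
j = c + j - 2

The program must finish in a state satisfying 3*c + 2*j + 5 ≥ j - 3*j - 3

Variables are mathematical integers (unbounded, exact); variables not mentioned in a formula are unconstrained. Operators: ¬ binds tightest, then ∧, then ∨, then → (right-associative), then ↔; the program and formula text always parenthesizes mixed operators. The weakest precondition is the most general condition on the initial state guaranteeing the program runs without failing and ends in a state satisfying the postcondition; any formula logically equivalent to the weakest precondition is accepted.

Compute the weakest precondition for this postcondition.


Working backward. After the program, the postcondition 3*c + 2*j + 5 ≥ j - 3*j - 3 must hold; in canonical form it is 3*c + 4*j ≥ -8.
Before j := c + j - 2: 7*c + 4*j ≥ 0
Before c := 2*c: 14*c + 4*j ≥ 0
Before j := c - 4: 18*c ≥ 16
Answer: WP = 18*c ≥ 16


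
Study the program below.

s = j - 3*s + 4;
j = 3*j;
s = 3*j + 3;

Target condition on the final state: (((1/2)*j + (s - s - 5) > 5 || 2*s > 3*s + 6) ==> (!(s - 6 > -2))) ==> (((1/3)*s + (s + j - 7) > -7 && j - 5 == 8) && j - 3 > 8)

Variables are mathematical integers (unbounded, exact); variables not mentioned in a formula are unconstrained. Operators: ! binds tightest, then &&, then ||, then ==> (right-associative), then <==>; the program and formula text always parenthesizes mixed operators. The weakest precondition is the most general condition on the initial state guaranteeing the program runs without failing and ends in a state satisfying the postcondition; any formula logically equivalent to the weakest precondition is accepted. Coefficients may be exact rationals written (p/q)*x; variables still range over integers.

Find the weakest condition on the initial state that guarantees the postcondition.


Working backward. After the program, the postcondition (((1/2)*j + (s - s - 5) > 5 || 2*s > 3*s + 6) ==> (!(s - 6 > -2))) ==> (((1/3)*s + (s + j - 7) > -7 && j - 5 == 8) && j - 3 > 8) must hold; in canonical form it is (((1/2)*j > 10 || s < -6) ==> (!(s > 4))) ==> (j + (4/3)*s > 0 && j == 13 && j > 11).
Before s := 3*j + 3: (((1/2)*j > 10 || 3*j < -9) ==> (!(3*j > 1))) ==> (5*j > -4 && j == 13 && j > 11)
Before j := 3*j: (((3/2)*j > 10 || 9*j < -9) ==> (!(9*j > 1))) ==> (15*j > -4 && 3*j == 13 && 3*j > 11)
Before s := j - 3*s + 4: (((3/2)*j > 10 || 9*j < -9) ==> (!(9*j > 1))) ==> (15*j > -4 && 3*j == 13 && 3*j > 11)
Answer: WP = (((3/2)*j > 10 || 9*j < -9) ==> (!(9*j > 1))) ==> (15*j > -4 && 3*j == 13 && 3*j > 11)


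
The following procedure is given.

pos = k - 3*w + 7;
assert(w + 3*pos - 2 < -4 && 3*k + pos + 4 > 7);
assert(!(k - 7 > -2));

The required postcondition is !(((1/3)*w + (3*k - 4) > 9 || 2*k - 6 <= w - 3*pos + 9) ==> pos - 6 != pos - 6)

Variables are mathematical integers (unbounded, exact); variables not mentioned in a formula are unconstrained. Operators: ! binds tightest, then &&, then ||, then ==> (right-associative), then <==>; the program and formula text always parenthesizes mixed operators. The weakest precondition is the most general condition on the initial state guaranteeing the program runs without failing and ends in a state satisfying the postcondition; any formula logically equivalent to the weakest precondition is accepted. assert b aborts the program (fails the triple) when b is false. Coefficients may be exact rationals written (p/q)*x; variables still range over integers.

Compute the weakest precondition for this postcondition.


Working backward. After the program, the postcondition !(((1/3)*w + (3*k - 4) > 9 || 2*k - 6 <= w - 3*pos + 9) ==> pos - 6 != pos - 6) must hold; in canonical form it is 3*k + (1/3)*w > 13 || 2*k + 3*pos <= w + 15.
Before assert !(k - 7 > -2): (!(k > 5)) && (3*k + (1/3)*w > 13 || 2*k + 3*pos <= w + 15)
Before assert w + 3*pos - 2 < -4 && 3*k + pos + 4 > 7: 3*pos + w < -2 && 3*k + pos > 3 && (!(k > 5)) && (3*k + (1/3)*w > 13 || 2*k + 3*pos <= w + 15)
Before pos := k - 3*w + 7: 3*k < 8*w - 23 && 4*k > 3*w - 4 && (!(k > 5)) && (3*k + (1/3)*w > 13 || 5*k <= 10*w - 6)
Answer: WP = 3*k < 8*w - 23 && 4*k > 3*w - 4 && (!(k > 5)) && (3*k + (1/3)*w > 13 || 5*k <= 10*w - 6)


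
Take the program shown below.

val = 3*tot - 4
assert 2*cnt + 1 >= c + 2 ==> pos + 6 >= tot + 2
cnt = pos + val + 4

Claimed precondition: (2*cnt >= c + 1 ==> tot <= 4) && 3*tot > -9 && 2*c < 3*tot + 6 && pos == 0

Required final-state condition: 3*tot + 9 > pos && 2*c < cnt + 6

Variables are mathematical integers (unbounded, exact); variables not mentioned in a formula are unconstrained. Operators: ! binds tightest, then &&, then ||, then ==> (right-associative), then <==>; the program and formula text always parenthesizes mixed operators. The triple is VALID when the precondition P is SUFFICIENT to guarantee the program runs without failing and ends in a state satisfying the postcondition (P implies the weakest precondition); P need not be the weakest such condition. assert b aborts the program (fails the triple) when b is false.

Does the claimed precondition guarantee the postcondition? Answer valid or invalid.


Working backward. After the program, the postcondition 3*tot + 9 > pos && 2*c < cnt + 6 must hold; in canonical form it is 3*tot > pos - 9 && 2*c < cnt + 6.
Before cnt := pos + val + 4: 3*tot > pos - 9 && 2*c < pos + val + 10
Before assert 2*cnt + 1 >= c + 2 ==> pos + 6 >= tot + 2: (2*cnt >= c + 1 ==> pos >= tot - 4) && 3*tot > pos - 9 && 2*c < pos + val + 10
Before val := 3*tot - 4: (2*cnt >= c + 1 ==> pos >= tot - 4) && 3*tot > pos - 9 && 2*c < pos + 3*tot + 6
The weakest precondition is (2*cnt >= c + 1 ==> pos >= tot - 4) && 3*tot > pos - 9 && 2*c < pos + 3*tot + 6.
Check whether (2*cnt >= c + 1 ==> tot <= 4) && 3*tot > -9 && 2*c < 3*tot + 6 && pos == 0 implies it.
Every state satisfying the precondition satisfies the weakest precondition: the implication holds.
Answer: valid


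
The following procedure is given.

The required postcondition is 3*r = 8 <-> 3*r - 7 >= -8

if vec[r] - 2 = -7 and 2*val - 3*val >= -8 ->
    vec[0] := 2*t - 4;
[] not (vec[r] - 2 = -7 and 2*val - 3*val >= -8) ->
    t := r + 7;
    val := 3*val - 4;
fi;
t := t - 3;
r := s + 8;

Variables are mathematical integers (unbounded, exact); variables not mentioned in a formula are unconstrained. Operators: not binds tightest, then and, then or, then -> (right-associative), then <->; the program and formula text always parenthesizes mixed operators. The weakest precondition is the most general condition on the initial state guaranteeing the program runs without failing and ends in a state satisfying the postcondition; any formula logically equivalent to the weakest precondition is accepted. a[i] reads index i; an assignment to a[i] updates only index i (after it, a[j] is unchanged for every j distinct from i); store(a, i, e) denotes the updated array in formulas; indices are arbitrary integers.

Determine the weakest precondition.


Working backward. After the program, the postcondition 3*r = 8 <-> 3*r - 7 >= -8 must hold; in canonical form it is 3*r = 8 <-> 3*r >= -1.
Before r := s + 8: 3*s = -16 <-> 3*s >= -25
Before t := t - 3: 3*s = -16 <-> 3*s >= -25
Then branch requires 3*s = -16 <-> 3*s >= -25; else branch requires 3*s = -16 <-> 3*s >= -25.
Before the if: ((vec[r] = -5 and val <= 8) -> (3*s = -16 <-> 3*s >= -25)) and ((not (vec[r] = -5 and val <= 8)) -> (3*s = -16 <-> 3*s >= -25))
Answer: WP = ((vec[r] = -5 and val <= 8) -> (3*s = -16 <-> 3*s >= -25)) and ((not (vec[r] = -5 and val <= 8)) -> (3*s = -16 <-> 3*s >= -25))


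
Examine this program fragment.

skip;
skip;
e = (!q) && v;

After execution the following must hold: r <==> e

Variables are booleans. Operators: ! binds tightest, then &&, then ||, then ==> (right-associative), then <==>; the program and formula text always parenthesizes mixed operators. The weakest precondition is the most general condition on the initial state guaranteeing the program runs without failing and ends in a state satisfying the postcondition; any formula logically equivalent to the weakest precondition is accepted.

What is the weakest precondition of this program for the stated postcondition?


Working backward. After the program, r <==> e must hold.
Before e := (!q) && v: r <==> ((!q) && v)
Before skip: r <==> ((!q) && v)
Before skip: r <==> ((!q) && v)
Answer: WP = r <==> ((!q) && v)


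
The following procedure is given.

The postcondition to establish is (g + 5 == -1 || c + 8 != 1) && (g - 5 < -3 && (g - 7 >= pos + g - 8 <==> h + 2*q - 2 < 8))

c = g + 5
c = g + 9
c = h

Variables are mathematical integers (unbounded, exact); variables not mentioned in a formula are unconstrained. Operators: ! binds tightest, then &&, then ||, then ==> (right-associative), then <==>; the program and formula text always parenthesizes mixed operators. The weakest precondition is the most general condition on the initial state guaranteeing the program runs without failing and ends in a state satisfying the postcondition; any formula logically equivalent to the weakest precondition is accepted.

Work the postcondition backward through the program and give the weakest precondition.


Working backward. After the program, the postcondition (g + 5 == -1 || c + 8 != 1) && (g - 5 < -3 && (g - 7 >= pos + g - 8 <==> h + 2*q - 2 < 8)) must hold; in canonical form it is (g == -6 || c != -7) && g < 2 && (pos <= 1 <==> h + 2*q < 10).
Before c := h: (g == -6 || h != -7) && g < 2 && (pos <= 1 <==> h + 2*q < 10)
Before c := g + 9: (g == -6 || h != -7) && g < 2 && (pos <= 1 <==> h + 2*q < 10)
Before c := g + 5: (g == -6 || h != -7) && g < 2 && (pos <= 1 <==> h + 2*q < 10)
Answer: WP = (g == -6 || h != -7) && g < 2 && (pos <= 1 <==> h + 2*q < 10)
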